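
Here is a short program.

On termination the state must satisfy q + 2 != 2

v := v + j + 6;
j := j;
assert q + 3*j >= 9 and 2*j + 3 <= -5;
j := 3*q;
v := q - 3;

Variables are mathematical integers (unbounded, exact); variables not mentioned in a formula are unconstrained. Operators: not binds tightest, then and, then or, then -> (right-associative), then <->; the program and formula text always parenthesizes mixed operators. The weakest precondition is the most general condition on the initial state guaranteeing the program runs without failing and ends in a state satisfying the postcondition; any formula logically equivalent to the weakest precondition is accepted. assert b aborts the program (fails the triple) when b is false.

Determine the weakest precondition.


Working backward. After the program, the postcondition q + 2 != 2 must hold; in canonical form it is q != 0.
Before v := q - 3: q != 0
Before j := 3*q: q != 0
Before assert q + 3*j >= 9 and 2*j + 3 <= -5: 3*j + q >= 9 and 2*j <= -8 and q != 0
Before j := j: 3*j + q >= 9 and 2*j <= -8 and q != 0
Before v := v + j + 6: 3*j + q >= 9 and 2*j <= -8 and q != 0
Answer: WP = 3*j + q >= 9 and 2*j <= -8 and q != 0


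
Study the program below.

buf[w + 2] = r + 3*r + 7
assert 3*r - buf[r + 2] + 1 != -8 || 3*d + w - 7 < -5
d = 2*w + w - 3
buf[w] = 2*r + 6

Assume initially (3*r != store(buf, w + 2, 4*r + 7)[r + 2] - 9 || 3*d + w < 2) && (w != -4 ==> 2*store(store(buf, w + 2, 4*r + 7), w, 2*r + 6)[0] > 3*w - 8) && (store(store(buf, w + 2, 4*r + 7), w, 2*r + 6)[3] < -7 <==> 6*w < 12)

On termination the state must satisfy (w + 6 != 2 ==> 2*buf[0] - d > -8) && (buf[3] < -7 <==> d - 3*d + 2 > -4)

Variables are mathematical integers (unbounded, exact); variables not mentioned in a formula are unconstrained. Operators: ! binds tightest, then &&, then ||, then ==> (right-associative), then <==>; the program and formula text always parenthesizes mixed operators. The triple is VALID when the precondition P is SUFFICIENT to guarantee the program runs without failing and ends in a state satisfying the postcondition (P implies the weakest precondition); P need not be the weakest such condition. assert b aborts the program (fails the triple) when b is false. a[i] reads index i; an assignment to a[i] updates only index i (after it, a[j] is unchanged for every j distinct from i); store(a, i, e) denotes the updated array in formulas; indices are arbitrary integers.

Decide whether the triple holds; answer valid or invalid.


Working backward. After the program, the postcondition (w + 6 != 2 ==> 2*buf[0] - d > -8) && (buf[3] < -7 <==> d - 3*d + 2 > -4) must hold; in canonical form it is (w != -4 ==> 2*buf[0] > d - 8) && (buf[3] < -7 <==> 2*d < 6).
Before buf[w] := 2*r + 6: (w != -4 ==> 2*store(buf, w, 2*r + 6)[0] > d - 8) && (store(buf, w, 2*r + 6)[3] < -7 <==> 2*d < 6)
Before d := 2*w + w - 3: (w != -4 ==> 2*store(buf, w, 2*r + 6)[0] > 3*w - 11) && (store(buf, w, 2*r + 6)[3] < -7 <==> 6*w < 12)
Before assert 3*r - buf[r + 2] + 1 != -8 || 3*d + w - 7 < -5: (3*r != buf[r + 2] - 9 || 3*d + w < 2) && (w != -4 ==> 2*store(buf, w, 2*r + 6)[0] > 3*w - 11) && (store(buf, w, 2*r + 6)[3] < -7 <==> 6*w < 12)
Before buf[w + 2] := r + 3*r + 7: (3*r != store(buf, w + 2, 4*r + 7)[r + 2] - 9 || 3*d + w < 2) && (w != -4 ==> 2*store(store(buf, w + 2, 4*r + 7), w, 2*r + 6)[0] > 3*w - 11) && (store(store(buf, w + 2, 4*r + 7), w, 2*r + 6)[3] < -7 <==> 6*w < 12)
The weakest precondition is (3*r != store(buf, w + 2, 4*r + 7)[r + 2] - 9 || 3*d + w < 2) && (w != -4 ==> 2*store(store(buf, w + 2, 4*r + 7), w, 2*r + 6)[0] > 3*w - 11) && (store(store(buf, w + 2, 4*r + 7), w, 2*r + 6)[3] < -7 <==> 6*w < 12).
Check whether (3*r != store(buf, w + 2, 4*r + 7)[r + 2] - 9 || 3*d + w < 2) && (w != -4 ==> 2*store(store(buf, w + 2, 4*r + 7), w, 2*r + 6)[0] > 3*w - 8) && (store(store(buf, w + 2, 4*r + 7), w, 2*r + 6)[3] < -7 <==> 6*w < 12) implies it.
Every state satisfying the precondition satisfies the weakest precondition: the implication holds.
Answer: valid


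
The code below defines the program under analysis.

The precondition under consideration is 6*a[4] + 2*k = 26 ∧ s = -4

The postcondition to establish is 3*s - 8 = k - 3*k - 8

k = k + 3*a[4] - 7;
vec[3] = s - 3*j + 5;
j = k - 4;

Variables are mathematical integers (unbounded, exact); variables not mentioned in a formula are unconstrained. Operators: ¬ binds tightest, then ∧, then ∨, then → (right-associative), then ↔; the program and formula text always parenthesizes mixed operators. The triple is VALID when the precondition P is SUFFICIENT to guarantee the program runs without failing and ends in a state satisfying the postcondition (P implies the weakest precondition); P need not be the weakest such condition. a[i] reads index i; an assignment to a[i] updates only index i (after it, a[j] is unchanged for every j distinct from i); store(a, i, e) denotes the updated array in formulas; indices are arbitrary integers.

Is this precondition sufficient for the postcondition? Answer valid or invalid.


Working backward. After the program, the postcondition 3*s - 8 = k - 3*k - 8 must hold; in canonical form it is 2*k + 3*s = 0.
Before j := k - 4: 2*k + 3*s = 0
Before vec[3] := s - 3*j + 5: 2*k + 3*s = 0
Before k := k + 3*a[4] - 7: 6*a[4] + 2*k + 3*s = 14
The weakest precondition is 6*a[4] + 2*k + 3*s = 14.
Check whether 6*a[4] + 2*k = 26 ∧ s = -4 implies it.
Every state satisfying the precondition satisfies the weakest precondition: the implication holds.
Answer: valid


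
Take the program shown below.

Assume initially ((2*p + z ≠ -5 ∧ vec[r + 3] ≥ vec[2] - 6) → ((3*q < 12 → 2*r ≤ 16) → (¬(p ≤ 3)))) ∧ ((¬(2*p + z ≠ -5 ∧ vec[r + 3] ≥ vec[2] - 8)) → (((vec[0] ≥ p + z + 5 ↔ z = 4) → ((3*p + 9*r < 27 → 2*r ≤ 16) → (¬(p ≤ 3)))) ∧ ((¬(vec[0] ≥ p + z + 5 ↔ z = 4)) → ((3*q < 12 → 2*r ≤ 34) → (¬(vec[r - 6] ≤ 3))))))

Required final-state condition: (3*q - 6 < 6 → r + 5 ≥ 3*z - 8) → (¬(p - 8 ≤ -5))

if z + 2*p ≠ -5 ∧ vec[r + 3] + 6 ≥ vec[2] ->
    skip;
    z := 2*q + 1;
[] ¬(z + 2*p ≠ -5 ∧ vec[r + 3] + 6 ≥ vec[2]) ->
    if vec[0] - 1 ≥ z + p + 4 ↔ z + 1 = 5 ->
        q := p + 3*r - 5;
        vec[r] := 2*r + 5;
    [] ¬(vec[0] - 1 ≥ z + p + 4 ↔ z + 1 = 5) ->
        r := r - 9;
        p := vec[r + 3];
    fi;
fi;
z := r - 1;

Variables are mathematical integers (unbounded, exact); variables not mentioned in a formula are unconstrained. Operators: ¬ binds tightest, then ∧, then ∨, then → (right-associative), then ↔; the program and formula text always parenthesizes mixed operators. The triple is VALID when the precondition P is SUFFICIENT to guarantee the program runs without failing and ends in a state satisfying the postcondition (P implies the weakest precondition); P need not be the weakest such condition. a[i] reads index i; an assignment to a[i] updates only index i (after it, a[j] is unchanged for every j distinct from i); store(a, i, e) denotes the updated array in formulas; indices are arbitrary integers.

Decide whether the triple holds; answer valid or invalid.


Working backward. After the program, the postcondition (3*q - 6 < 6 → r + 5 ≥ 3*z - 8) → (¬(p - 8 ≤ -5)) must hold; in canonical form it is (3*q < 12 → r ≥ 3*z - 13) → (¬(p ≤ 3)).
Before z := r - 1: (3*q < 12 → 2*r ≤ 16) → (¬(p ≤ 3))
Then branch requires (3*q < 12 → 2*r ≤ 16) → (¬(p ≤ 3)); else branch requires ((vec[0] ≥ p + z + 5 ↔ z = 4) → ((3*p + 9*r < 27 → 2*r ≤ 16) → (¬(p ≤ 3)))) ∧ ((¬(vec[0] ≥ p + z + 5 ↔ z = 4)) → ((3*q < 12 → 2*r ≤ 34) → (¬(vec[r - 6] ≤ 3)))).
Before the if: ((2*p + z ≠ -5 ∧ vec[r + 3] ≥ vec[2] - 6) → ((3*q < 12 → 2*r ≤ 16) → (¬(p ≤ 3)))) ∧ ((¬(2*p + z ≠ -5 ∧ vec[r + 3] ≥ vec[2] - 6)) → (((vec[0] ≥ p + z + 5 ↔ z = 4) → ((3*p + 9*r < 27 → 2*r ≤ 16) → (¬(p ≤ 3)))) ∧ ((¬(vec[0] ≥ p + z + 5 ↔ z = 4)) → ((3*q < 12 → 2*r ≤ 34) → (¬(vec[r - 6] ≤ 3))))))
The weakest precondition is ((2*p + z ≠ -5 ∧ vec[r + 3] ≥ vec[2] - 6) → ((3*q < 12 → 2*r ≤ 16) → (¬(p ≤ 3)))) ∧ ((¬(2*p + z ≠ -5 ∧ vec[r + 3] ≥ vec[2] - 6)) → (((vec[0] ≥ p + z + 5 ↔ z = 4) → ((3*p + 9*r < 27 → 2*r ≤ 16) → (¬(p ≤ 3)))) ∧ ((¬(vec[0] ≥ p + z + 5 ↔ z = 4)) → ((3*q < 12 → 2*r ≤ 34) → (¬(vec[r - 6] ≤ 3)))))).
Check whether ((2*p + z ≠ -5 ∧ vec[r + 3] ≥ vec[2] - 6) → ((3*q < 12 → 2*r ≤ 16) → (¬(p ≤ 3)))) ∧ ((¬(2*p + z ≠ -5 ∧ vec[r + 3] ≥ vec[2] - 8)) → (((vec[0] ≥ p + z + 5 ↔ z = 4) → ((3*p + 9*r < 27 → 2*r ≤ 16) → (¬(p ≤ 3)))) ∧ ((¬(vec[0] ≥ p + z + 5 ↔ z = 4)) → ((3*q < 12 → 2*r ≤ 34) → (¬(vec[r - 6] ≤ 3)))))) implies it.
Countermodel: at the initial state p = 0, q = 3, r = 0, vec = {[-6] = -27727, [0] = 5, [2] = 11801, [3] = 11794, elsewhere 11794}, z = 0, the precondition holds but the weakest precondition fails.
Answer: invalid


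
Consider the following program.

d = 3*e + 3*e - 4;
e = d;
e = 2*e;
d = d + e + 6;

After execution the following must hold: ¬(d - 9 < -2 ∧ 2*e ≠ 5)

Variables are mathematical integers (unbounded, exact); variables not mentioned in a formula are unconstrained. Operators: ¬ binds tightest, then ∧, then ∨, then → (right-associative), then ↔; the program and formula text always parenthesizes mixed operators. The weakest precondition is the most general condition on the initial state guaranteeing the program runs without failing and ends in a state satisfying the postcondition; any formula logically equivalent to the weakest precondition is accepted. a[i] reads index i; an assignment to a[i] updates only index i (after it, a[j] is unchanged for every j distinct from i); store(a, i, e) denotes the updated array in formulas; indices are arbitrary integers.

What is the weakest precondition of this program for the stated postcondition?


Working backward. After the program, the postcondition ¬(d - 9 < -2 ∧ 2*e ≠ 5) must hold; in canonical form it is ¬(d < 7 ∧ 2*e ≠ 5).
Before d := d + e + 6: ¬(d + e < 1 ∧ 2*e ≠ 5)
Before e := 2*e: ¬(d + 2*e < 1 ∧ 4*e ≠ 5)
Before e := d: ¬(3*d < 1 ∧ 4*d ≠ 5)
Before d := 3*e + 3*e - 4: ¬(18*e < 13 ∧ 24*e ≠ 21)
Answer: WP = ¬(18*e < 13 ∧ 24*e ≠ 21)


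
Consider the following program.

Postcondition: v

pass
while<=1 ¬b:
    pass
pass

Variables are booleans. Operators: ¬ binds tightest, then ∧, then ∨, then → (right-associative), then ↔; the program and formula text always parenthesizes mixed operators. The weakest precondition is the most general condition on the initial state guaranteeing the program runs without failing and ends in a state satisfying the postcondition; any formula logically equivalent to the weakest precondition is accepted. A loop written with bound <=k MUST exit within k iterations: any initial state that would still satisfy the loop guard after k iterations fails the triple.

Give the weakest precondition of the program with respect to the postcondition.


Working backward. After the program, v must hold.
Before skip: v
Before the loop (bound <=1), unroll the exhaustion recursion (WP_0 = exit-now case; WP_j = one more guarded iteration, up to j = 1):
  WP_0: b ∧ v
  WP_1: ((¬b) → (b ∧ v)) ∧ (b → v)
So before the loop: ((¬b) → (b ∧ v)) ∧ (b → v)
Before skip: ((¬b) → (b ∧ v)) ∧ (b → v)
Answer: WP = ((¬b) → (b ∧ v)) ∧ (b → v)


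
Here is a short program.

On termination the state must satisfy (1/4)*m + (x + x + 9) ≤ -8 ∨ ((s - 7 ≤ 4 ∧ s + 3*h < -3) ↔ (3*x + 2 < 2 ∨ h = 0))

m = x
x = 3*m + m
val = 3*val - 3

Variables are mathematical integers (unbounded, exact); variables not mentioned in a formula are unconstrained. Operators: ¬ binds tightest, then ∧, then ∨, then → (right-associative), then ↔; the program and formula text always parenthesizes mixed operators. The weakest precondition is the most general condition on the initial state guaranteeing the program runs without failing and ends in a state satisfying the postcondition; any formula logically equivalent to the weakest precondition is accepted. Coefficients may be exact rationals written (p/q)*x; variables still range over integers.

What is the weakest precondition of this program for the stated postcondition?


Working backward. After the program, the postcondition (1/4)*m + (x + x + 9) ≤ -8 ∨ ((s - 7 ≤ 4 ∧ s + 3*h < -3) ↔ (3*x + 2 < 2 ∨ h = 0)) must hold; in canonical form it is (1/4)*m + 2*x ≤ -17 ∨ ((s ≤ 11 ∧ 3*h + s < -3) ↔ (3*x < 0 ∨ h = 0)).
Before val := 3*val - 3: (1/4)*m + 2*x ≤ -17 ∨ ((s ≤ 11 ∧ 3*h + s < -3) ↔ (3*x < 0 ∨ h = 0))
Before x := 3*m + m: (33/4)*m ≤ -17 ∨ ((s ≤ 11 ∧ 3*h + s < -3) ↔ (12*m < 0 ∨ h = 0))
Before m := x: (33/4)*x ≤ -17 ∨ ((s ≤ 11 ∧ 3*h + s < -3) ↔ (12*x < 0 ∨ h = 0))
Answer: WP = (33/4)*x ≤ -17 ∨ ((s ≤ 11 ∧ 3*h + s < -3) ↔ (12*x < 0 ∨ h = 0))


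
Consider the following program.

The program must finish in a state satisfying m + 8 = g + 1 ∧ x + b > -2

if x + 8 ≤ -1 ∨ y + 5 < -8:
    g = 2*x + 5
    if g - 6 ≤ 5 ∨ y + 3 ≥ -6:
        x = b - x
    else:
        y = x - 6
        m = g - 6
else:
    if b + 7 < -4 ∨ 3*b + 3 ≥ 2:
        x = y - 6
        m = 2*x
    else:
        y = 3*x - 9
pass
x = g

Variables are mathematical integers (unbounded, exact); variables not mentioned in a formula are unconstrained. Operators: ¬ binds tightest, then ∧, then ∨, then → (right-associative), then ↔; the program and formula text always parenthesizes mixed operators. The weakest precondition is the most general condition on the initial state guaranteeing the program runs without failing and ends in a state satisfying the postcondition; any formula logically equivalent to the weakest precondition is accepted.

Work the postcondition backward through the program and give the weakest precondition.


Working backward. After the program, the postcondition m + 8 = g + 1 ∧ x + b > -2 must hold; in canonical form it is m = g - 7 ∧ b + x > -2.
Before x := g: m = g - 7 ∧ b + g > -2
Before skip: m = g - 7 ∧ b + g > -2
Then branch requires ((2*x ≤ 6 ∨ y ≥ -9) → (m = 2*x - 2 ∧ b + 2*x > -7)) ∧ (2*x ≤ 6 ∨ y ≥ -9); else branch requires ((b < -11 ∨ 3*b ≥ -1) → (2*y = g + 5 ∧ b + g > -2)) ∧ ((¬(b < -11 ∨ 3*b ≥ -1)) → (m = g - 7 ∧ b + g > -2)).
Before the if: ((x ≤ -9 ∨ y < -13) → (((2*x ≤ 6 ∨ y ≥ -9) → (m = 2*x - 2 ∧ b + 2*x > -7)) ∧ (2*x ≤ 6 ∨ y ≥ -9))) ∧ ((¬(x ≤ -9 ∨ y < -13)) → (((b < -11 ∨ 3*b ≥ -1) → (2*y = g + 5 ∧ b + g > -2)) ∧ ((¬(b < -11 ∨ 3*b ≥ -1)) → (m = g - 7 ∧ b + g > -2))))
Answer: WP = ((x ≤ -9 ∨ y < -13) → (((2*x ≤ 6 ∨ y ≥ -9) → (m = 2*x - 2 ∧ b + 2*x > -7)) ∧ (2*x ≤ 6 ∨ y ≥ -9))) ∧ ((¬(x ≤ -9 ∨ y < -13)) → (((b < -11 ∨ 3*b ≥ -1) → (2*y = g + 5 ∧ b + g > -2)) ∧ ((¬(b < -11 ∨ 3*b ≥ -1)) → (m = g - 7 ∧ b + g > -2))))


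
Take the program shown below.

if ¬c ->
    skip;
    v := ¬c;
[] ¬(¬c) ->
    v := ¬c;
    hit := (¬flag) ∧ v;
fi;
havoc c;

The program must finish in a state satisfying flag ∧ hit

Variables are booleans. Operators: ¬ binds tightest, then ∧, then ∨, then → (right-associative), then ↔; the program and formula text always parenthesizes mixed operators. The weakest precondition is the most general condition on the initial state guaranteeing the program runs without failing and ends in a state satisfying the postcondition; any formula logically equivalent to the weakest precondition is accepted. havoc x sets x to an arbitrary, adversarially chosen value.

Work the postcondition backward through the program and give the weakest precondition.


Working backward. After the program, flag ∧ hit must hold.
Before havoc c: flag ∧ hit
Then branch requires flag ∧ hit; else branch requires false.
Before the if: ((¬c) → (flag ∧ hit)) ∧ (¬c)
Answer: WP = ((¬c) → (flag ∧ hit)) ∧ (¬c)


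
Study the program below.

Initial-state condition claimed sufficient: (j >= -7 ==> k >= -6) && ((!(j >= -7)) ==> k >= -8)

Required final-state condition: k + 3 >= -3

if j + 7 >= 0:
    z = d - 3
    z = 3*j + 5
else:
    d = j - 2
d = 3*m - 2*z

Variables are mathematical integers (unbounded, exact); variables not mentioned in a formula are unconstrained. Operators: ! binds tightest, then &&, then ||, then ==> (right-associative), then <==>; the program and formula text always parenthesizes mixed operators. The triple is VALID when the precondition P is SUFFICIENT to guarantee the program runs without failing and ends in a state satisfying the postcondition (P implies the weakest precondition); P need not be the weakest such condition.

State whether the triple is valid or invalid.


Working backward. After the program, the postcondition k + 3 >= -3 must hold; in canonical form it is k >= -6.
Before d := 3*m - 2*z: k >= -6
Then branch requires k >= -6; else branch requires k >= -6.
Before the if: (j >= -7 ==> k >= -6) && ((!(j >= -7)) ==> k >= -6)
The weakest precondition is (j >= -7 ==> k >= -6) && ((!(j >= -7)) ==> k >= -6).
Check whether (j >= -7 ==> k >= -6) && ((!(j >= -7)) ==> k >= -8) implies it.
Countermodel: at the initial state j = -8, k = -8, the precondition holds but the weakest precondition fails.
Answer: invalid


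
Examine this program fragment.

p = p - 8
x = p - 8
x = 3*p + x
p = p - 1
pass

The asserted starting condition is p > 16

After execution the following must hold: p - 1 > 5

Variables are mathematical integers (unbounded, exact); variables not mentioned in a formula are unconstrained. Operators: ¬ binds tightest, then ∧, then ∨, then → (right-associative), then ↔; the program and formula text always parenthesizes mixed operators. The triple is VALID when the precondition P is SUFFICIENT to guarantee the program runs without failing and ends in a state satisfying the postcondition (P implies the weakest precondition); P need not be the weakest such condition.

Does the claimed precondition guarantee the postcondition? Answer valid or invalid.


Working backward. After the program, the postcondition p - 1 > 5 must hold; in canonical form it is p > 6.
Before skip: p > 6
Before p := p - 1: p > 7
Before x := 3*p + x: p > 7
Before x := p - 8: p > 7
Before p := p - 8: p > 15
The weakest precondition is p > 15.
Check whether p > 16 implies it.
Every state satisfying the precondition satisfies the weakest precondition: the implication holds.
Answer: valid


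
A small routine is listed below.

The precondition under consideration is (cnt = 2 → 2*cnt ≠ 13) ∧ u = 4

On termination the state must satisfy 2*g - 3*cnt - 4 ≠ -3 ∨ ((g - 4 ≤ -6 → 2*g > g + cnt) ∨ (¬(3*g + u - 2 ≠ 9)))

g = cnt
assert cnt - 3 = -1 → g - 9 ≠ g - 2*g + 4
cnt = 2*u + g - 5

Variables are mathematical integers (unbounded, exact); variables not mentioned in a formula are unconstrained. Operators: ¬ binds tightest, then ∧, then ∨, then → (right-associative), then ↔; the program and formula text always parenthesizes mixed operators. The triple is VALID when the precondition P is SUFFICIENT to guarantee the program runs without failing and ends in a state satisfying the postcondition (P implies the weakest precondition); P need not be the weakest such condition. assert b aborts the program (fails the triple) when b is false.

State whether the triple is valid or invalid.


Working backward. After the program, the postcondition 2*g - 3*cnt - 4 ≠ -3 ∨ ((g - 4 ≤ -6 → 2*g > g + cnt) ∨ (¬(3*g + u - 2 ≠ 9))) must hold; in canonical form it is 2*g ≠ 3*cnt + 1 ∨ (g ≤ -2 → g > cnt) ∨ (¬(3*g + u ≠ 11)).
Before cnt := 2*u + g - 5: g + 6*u ≠ 14 ∨ (g ≤ -2 → 2*u < 5) ∨ (¬(3*g + u ≠ 11))
Before assert cnt - 3 = -1 → g - 9 ≠ g - 2*g + 4: (cnt = 2 → 2*g ≠ 13) ∧ (g + 6*u ≠ 14 ∨ (g ≤ -2 → 2*u < 5) ∨ (¬(3*g + u ≠ 11)))
Before g := cnt: (cnt = 2 → 2*cnt ≠ 13) ∧ (cnt + 6*u ≠ 14 ∨ (cnt ≤ -2 → 2*u < 5) ∨ (¬(3*cnt + u ≠ 11)))
The weakest precondition is (cnt = 2 → 2*cnt ≠ 13) ∧ (cnt + 6*u ≠ 14 ∨ (cnt ≤ -2 → 2*u < 5) ∨ (¬(3*cnt + u ≠ 11))).
Check whether (cnt = 2 → 2*cnt ≠ 13) ∧ u = 4 implies it.
Countermodel: at the initial state cnt = -10, u = 4, the precondition holds but the weakest precondition fails.
Answer: invalid


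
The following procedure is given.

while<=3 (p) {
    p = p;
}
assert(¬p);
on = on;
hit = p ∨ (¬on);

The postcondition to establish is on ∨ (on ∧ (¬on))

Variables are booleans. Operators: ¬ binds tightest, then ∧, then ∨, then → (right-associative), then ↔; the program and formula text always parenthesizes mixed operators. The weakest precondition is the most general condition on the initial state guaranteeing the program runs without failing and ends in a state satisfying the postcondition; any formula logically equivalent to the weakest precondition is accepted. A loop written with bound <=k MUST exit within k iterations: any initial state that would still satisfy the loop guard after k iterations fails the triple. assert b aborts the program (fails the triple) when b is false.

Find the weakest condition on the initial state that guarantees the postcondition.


Working backward. After the program, the postcondition on ∨ (on ∧ (¬on)) must hold; in canonical form it is on.
Before hit := p ∨ (¬on): on
Before on := on: on
Before assert ¬p: (¬p) ∧ on
Before the loop (bound <=3), unroll the exhaustion recursion (WP_0 = exit-now case; WP_j = one more guarded iteration, up to j = 3):
  WP_0: (¬p) ∧ on
  WP_1: (p → ((¬p) ∧ on)) ∧ ((¬p) → ((¬p) ∧ on))
  WP_2: (p → ((p → ((¬p) ∧ on)) ∧ ((¬p) → ((¬p) ∧ on)))) ∧ ((¬p) → ((¬p) ∧ on))
  WP_3: (p → ((p → ((p → ((¬p) ∧ on)) ∧ ((¬p) → ((¬p) ∧ on)))) ∧ ((¬p) → ((¬p) ∧ on)))) ∧ ((¬p) → ((¬p) ∧ on))
So before the loop: (p → ((p → ((p → ((¬p) ∧ on)) ∧ ((¬p) → ((¬p) ∧ on)))) ∧ ((¬p) → ((¬p) ∧ on)))) ∧ ((¬p) → ((¬p) ∧ on))
Answer: WP = (p → ((p → ((p → ((¬p) ∧ on)) ∧ ((¬p) → ((¬p) ∧ on)))) ∧ ((¬p) → ((¬p) ∧ on)))) ∧ ((¬p) → ((¬p) ∧ on))


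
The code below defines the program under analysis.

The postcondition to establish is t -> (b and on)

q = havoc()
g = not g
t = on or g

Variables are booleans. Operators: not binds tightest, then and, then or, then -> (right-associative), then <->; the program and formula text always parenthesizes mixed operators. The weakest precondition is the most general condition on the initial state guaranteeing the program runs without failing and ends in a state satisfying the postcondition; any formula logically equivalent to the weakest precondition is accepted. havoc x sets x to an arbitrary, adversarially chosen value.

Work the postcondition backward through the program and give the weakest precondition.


Working backward. After the program, t -> (b and on) must hold.
Before t := on or g: (on or g) -> (b and on)
Before g := not g: (on or (not g)) -> (b and on)
Before havoc q: (on or (not g)) -> (b and on)
Answer: WP = (on or (not g)) -> (b and on)


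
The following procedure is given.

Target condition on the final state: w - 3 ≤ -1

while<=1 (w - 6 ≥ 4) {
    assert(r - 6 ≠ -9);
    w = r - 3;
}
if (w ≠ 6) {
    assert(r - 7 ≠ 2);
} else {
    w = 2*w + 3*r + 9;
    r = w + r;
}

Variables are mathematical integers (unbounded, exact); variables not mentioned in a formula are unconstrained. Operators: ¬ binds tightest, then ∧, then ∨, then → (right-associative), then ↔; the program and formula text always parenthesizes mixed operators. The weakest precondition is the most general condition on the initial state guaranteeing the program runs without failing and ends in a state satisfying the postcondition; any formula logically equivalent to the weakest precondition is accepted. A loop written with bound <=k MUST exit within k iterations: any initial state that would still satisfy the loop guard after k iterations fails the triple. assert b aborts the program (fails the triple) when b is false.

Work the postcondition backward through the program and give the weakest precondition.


Working backward. After the program, the postcondition w - 3 ≤ -1 must hold; in canonical form it is w ≤ 2.
Then branch requires r ≠ 9 ∧ w ≤ 2; else branch requires 3*r + 2*w ≤ -7.
Before the if: (w ≠ 6 → (r ≠ 9 ∧ w ≤ 2)) ∧ ((¬(w ≠ 6)) → 3*r + 2*w ≤ -7)
Before the loop (bound <=1), unroll the exhaustion recursion (WP_0 = exit-now case; WP_j = one more guarded iteration, up to j = 1):
  WP_0: (¬(w ≥ 10)) ∧ (w ≠ 6 → (r ≠ 9 ∧ w ≤ 2)) ∧ ((¬(w ≠ 6)) → 3*r + 2*w ≤ -7)
  WP_1: (w ≥ 10 → (r ≠ -3 ∧ (¬(r ≥ 13)) ∧ (r ≠ 9 → (r ≠ 9 ∧ r ≤ 5)) ∧ ((¬(r ≠ 9)) → 5*r ≤ -1))) ∧ ((¬(w ≥ 10)) → ((w ≠ 6 → (r ≠ 9 ∧ w ≤ 2)) ∧ ((¬(w ≠ 6)) → 3*r + 2*w ≤ -7)))
So before the loop: (w ≥ 10 → (r ≠ -3 ∧ (¬(r ≥ 13)) ∧ (r ≠ 9 → (r ≠ 9 ∧ r ≤ 5)) ∧ ((¬(r ≠ 9)) → 5*r ≤ -1))) ∧ ((¬(w ≥ 10)) → ((w ≠ 6 → (r ≠ 9 ∧ w ≤ 2)) ∧ ((¬(w ≠ 6)) → 3*r + 2*w ≤ -7)))
Answer: WP = (w ≥ 10 → (r ≠ -3 ∧ (¬(r ≥ 13)) ∧ (r ≠ 9 → (r ≠ 9 ∧ r ≤ 5)) ∧ ((¬(r ≠ 9)) → 5*r ≤ -1))) ∧ ((¬(w ≥ 10)) → ((w ≠ 6 → (r ≠ 9 ∧ w ≤ 2)) ∧ ((¬(w ≠ 6)) → 3*r + 2*w ≤ -7)))


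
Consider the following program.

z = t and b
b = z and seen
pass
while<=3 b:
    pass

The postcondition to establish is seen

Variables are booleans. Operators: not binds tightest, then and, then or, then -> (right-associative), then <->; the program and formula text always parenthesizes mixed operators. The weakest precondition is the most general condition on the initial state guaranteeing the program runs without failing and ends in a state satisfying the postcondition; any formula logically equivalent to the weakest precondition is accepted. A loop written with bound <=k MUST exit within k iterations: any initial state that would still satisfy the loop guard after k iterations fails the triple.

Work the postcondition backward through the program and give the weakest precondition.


Working backward. After the program, seen must hold.
Before the loop (bound <=3), unroll the exhaustion recursion (WP_0 = exit-now case; WP_j = one more guarded iteration, up to j = 3):
  WP_0: (not b) and seen
  WP_1: (b -> ((not b) and seen)) and ((not b) -> seen)
  WP_2: (b -> ((b -> ((not b) and seen)) and ((not b) -> seen))) and ((not b) -> seen)
  WP_3: (b -> ((b -> ((b -> ((not b) and seen)) and ((not b) -> seen))) and ((not b) -> seen))) and ((not b) -> seen)
So before the loop: (b -> ((b -> ((b -> ((not b) and seen)) and ((not b) -> seen))) and ((not b) -> seen))) and ((not b) -> seen)
Before skip: (b -> ((b -> ((b -> ((not b) and seen)) and ((not b) -> seen))) and ((not b) -> seen))) and ((not b) -> seen)
Before b := z and seen: ((z and seen) -> (((z and seen) -> (((z and seen) -> ((not (z and seen)) and seen)) and ((not (z and seen)) -> seen))) and ((not (z and seen)) -> seen))) and ((not (z and seen)) -> seen)
Before z := t and b: ((t and b and seen) -> (((t and b and seen) -> (((t and b and seen) -> ((not (t and b and seen)) and seen)) and ((not (t and b and seen)) -> seen))) and ((not (t and b and seen)) -> seen))) and ((not (t and b and seen)) -> seen)
Answer: WP = ((t and b and seen) -> (((t and b and seen) -> (((t and b and seen) -> ((not (t and b and seen)) and seen)) and ((not (t and b and seen)) -> seen))) and ((not (t and b and seen)) -> seen))) and ((not (t and b and seen)) -> seen)


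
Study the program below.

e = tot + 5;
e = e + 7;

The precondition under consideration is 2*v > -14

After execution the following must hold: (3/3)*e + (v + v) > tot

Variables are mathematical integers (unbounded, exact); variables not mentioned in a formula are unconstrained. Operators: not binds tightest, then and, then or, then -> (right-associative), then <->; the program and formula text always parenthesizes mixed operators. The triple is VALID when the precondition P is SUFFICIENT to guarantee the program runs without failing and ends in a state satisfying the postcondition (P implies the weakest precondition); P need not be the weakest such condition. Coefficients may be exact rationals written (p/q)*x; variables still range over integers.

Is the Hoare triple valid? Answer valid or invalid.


Working backward. After the program, the postcondition (3/3)*e + (v + v) > tot must hold; in canonical form it is e + 2*v > tot.
Before e := e + 7: e + 2*v > tot - 7
Before e := tot + 5: 2*v > -12
The weakest precondition is 2*v > -12.
Check whether 2*v > -14 implies it.
Countermodel: at the initial state v = -6, the precondition holds but the weakest precondition fails.
Answer: invalid


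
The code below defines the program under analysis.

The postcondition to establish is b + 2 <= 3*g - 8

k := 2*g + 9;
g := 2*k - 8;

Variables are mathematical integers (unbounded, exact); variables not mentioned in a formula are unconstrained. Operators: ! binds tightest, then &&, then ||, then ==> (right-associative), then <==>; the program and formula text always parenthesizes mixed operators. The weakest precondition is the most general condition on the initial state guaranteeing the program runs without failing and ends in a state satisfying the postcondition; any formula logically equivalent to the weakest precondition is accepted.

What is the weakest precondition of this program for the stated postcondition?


Working backward. After the program, the postcondition b + 2 <= 3*g - 8 must hold; in canonical form it is b <= 3*g - 10.
Before g := 2*k - 8: b <= 6*k - 34
Before k := 2*g + 9: b <= 12*g + 20
Answer: WP = b <= 12*g + 20


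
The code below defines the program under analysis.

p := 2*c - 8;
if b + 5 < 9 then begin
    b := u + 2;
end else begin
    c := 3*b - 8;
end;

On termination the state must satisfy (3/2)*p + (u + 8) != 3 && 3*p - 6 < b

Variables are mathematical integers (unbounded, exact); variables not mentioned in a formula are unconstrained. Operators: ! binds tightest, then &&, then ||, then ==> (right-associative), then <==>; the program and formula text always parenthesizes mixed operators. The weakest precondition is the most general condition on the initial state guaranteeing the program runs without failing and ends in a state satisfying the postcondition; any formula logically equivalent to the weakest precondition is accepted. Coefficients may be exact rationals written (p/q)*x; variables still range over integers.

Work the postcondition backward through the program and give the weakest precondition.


Working backward. After the program, the postcondition (3/2)*p + (u + 8) != 3 && 3*p - 6 < b must hold; in canonical form it is (3/2)*p + u != -5 && 3*p < b + 6.
Then branch requires (3/2)*p + u != -5 && 3*p < u + 8; else branch requires (3/2)*p + u != -5 && 3*p < b + 6.
Before the if: (b < 4 ==> ((3/2)*p + u != -5 && 3*p < u + 8)) && ((!(b < 4)) ==> ((3/2)*p + u != -5 && 3*p < b + 6))
Before p := 2*c - 8: (b < 4 ==> (3*c + u != 7 && 6*c < u + 32)) && ((!(b < 4)) ==> (3*c + u != 7 && 6*c < b + 30))
Answer: WP = (b < 4 ==> (3*c + u != 7 && 6*c < u + 32)) && ((!(b < 4)) ==> (3*c + u != 7 && 6*c < b + 30))


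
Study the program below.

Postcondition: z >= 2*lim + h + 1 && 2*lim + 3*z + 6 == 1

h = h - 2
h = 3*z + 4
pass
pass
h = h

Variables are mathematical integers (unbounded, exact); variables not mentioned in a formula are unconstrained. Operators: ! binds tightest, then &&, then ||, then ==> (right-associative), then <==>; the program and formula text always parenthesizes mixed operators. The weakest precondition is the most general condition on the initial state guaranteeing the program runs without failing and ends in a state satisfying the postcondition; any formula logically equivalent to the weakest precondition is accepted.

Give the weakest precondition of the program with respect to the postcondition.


Working backward. After the program, the postcondition z >= 2*lim + h + 1 && 2*lim + 3*z + 6 == 1 must hold; in canonical form it is z >= h + 2*lim + 1 && 2*lim + 3*z == -5.
Before h := h: z >= h + 2*lim + 1 && 2*lim + 3*z == -5
Before skip: z >= h + 2*lim + 1 && 2*lim + 3*z == -5
Before skip: z >= h + 2*lim + 1 && 2*lim + 3*z == -5
Before h := 3*z + 4: 2*lim + 2*z <= -5 && 2*lim + 3*z == -5
Before h := h - 2: 2*lim + 2*z <= -5 && 2*lim + 3*z == -5
Answer: WP = 2*lim + 2*z <= -5 && 2*lim + 3*z == -5


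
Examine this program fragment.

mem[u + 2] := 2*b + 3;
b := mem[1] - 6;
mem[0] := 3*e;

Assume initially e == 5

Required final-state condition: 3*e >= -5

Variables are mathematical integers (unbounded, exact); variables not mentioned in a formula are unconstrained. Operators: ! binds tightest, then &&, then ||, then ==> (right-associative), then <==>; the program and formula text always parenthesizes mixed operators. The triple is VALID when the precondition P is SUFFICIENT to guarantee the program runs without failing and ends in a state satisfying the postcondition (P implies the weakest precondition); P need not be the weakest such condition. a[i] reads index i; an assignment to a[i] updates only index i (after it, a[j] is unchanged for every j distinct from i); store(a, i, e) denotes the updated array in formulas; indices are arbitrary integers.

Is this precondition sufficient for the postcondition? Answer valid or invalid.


Working backward. After the program, 3*e >= -5 must hold.
Before mem[0] := 3*e: 3*e >= -5
Before b := mem[1] - 6: 3*e >= -5
Before mem[u + 2] := 2*b + 3: 3*e >= -5
The weakest precondition is 3*e >= -5.
Check whether e == 5 implies it.
Every state satisfying the precondition satisfies the weakest precondition: the implication holds.
Answer: valid


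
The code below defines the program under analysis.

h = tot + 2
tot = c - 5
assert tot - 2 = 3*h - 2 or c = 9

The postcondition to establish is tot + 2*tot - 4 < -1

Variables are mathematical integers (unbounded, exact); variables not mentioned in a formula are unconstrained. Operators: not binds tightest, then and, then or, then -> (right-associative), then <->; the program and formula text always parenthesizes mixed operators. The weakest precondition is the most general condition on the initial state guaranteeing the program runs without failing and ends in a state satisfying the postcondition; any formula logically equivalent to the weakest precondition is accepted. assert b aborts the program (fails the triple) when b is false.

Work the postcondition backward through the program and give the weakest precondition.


Working backward. After the program, the postcondition tot + 2*tot - 4 < -1 must hold; in canonical form it is 3*tot < 3.
Before assert tot - 2 = 3*h - 2 or c = 9: (tot = 3*h or c = 9) and 3*tot < 3
Before tot := c - 5: (c = 3*h + 5 or c = 9) and 3*c < 18
Before h := tot + 2: (c = 3*tot + 11 or c = 9) and 3*c < 18
Answer: WP = (c = 3*tot + 11 or c = 9) and 3*c < 18


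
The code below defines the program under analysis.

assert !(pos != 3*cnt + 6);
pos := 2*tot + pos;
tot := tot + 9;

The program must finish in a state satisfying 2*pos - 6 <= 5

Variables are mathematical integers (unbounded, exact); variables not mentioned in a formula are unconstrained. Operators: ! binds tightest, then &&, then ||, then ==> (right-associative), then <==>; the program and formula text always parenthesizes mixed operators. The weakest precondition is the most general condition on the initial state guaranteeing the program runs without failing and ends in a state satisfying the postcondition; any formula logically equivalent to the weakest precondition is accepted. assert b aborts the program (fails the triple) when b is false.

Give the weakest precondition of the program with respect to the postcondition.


Working backward. After the program, the postcondition 2*pos - 6 <= 5 must hold; in canonical form it is 2*pos <= 11.
Before tot := tot + 9: 2*pos <= 11
Before pos := 2*tot + pos: 2*pos + 4*tot <= 11
Before assert !(pos != 3*cnt + 6): (!(pos != 3*cnt + 6)) && 2*pos + 4*tot <= 11
Answer: WP = (!(pos != 3*cnt + 6)) && 2*pos + 4*tot <= 11


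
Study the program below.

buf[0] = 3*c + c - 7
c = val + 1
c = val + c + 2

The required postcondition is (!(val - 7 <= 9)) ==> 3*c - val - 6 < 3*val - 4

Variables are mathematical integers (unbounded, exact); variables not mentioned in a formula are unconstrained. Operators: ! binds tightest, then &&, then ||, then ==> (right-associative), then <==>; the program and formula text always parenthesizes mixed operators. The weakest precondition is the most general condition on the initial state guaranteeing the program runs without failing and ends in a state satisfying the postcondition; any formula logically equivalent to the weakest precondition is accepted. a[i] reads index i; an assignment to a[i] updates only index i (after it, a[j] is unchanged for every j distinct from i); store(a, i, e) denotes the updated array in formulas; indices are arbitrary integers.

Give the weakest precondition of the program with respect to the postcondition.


Working backward. After the program, the postcondition (!(val - 7 <= 9)) ==> 3*c - val - 6 < 3*val - 4 must hold; in canonical form it is (!(val <= 16)) ==> 3*c < 4*val + 2.
Before c := val + c + 2: (!(val <= 16)) ==> 3*c < val - 4
Before c := val + 1: (!(val <= 16)) ==> 2*val < -7
Before buf[0] := 3*c + c - 7: (!(val <= 16)) ==> 2*val < -7
Answer: WP = (!(val <= 16)) ==> 2*val < -7


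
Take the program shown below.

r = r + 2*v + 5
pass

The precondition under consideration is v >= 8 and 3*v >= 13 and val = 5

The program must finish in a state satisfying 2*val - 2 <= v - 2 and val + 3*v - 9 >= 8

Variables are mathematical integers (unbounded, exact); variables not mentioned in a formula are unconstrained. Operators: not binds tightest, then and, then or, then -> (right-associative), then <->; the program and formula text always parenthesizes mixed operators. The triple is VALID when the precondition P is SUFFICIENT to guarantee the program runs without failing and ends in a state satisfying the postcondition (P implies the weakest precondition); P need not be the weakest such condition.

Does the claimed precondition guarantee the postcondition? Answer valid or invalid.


Working backward. After the program, the postcondition 2*val - 2 <= v - 2 and val + 3*v - 9 >= 8 must hold; in canonical form it is 2*val <= v and 3*v + val >= 17.
Before skip: 2*val <= v and 3*v + val >= 17
Before r := r + 2*v + 5: 2*val <= v and 3*v + val >= 17
The weakest precondition is 2*val <= v and 3*v + val >= 17.
Check whether v >= 8 and 3*v >= 13 and val = 5 implies it.
Countermodel: at the initial state v = 8, val = 5, the precondition holds but the weakest precondition fails.
Answer: invalid


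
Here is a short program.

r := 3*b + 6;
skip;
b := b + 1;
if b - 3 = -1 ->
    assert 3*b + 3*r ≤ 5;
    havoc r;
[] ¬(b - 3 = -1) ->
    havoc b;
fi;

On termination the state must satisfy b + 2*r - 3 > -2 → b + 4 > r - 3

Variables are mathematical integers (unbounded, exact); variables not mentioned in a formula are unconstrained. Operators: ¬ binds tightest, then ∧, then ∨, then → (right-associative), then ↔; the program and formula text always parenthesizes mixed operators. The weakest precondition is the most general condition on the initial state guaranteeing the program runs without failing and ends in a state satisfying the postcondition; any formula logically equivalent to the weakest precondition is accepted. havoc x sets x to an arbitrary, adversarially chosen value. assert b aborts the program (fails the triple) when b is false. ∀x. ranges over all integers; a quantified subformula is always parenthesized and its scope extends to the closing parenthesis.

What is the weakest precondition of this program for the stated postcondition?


Working backward. After the program, the postcondition b + 2*r - 3 > -2 → b + 4 > r - 3 must hold; in canonical form it is b + 2*r > 1 → b > r - 7.
Then branch requires 3*b + 3*r ≤ 5 ∧ (∀r_1. (b + 2*r_1 > 1 → b > r_1 - 7)); else branch requires ∀b_1. (b_1 + 2*r > 1 → b_1 > r - 7).
Before the if: (b = 2 → (3*b + 3*r ≤ 5 ∧ (∀r_1. (b + 2*r_1 > 1 → b > r_1 - 7)))) ∧ ((¬(b = 2)) → (∀b_1. (b_1 + 2*r > 1 → b_1 > r - 7)))
Before b := b + 1: (b = 1 → (3*b + 3*r ≤ 2 ∧ (∀r_1. (b + 2*r_1 > 0 → b > r_1 - 8)))) ∧ ((¬(b = 1)) → (∀b_1. (b_1 + 2*r > 1 → b_1 > r - 7)))
Before skip: (b = 1 → (3*b + 3*r ≤ 2 ∧ (∀r_1. (b + 2*r_1 > 0 → b > r_1 - 8)))) ∧ ((¬(b = 1)) → (∀b_1. (b_1 + 2*r > 1 → b_1 > r - 7)))
Before r := 3*b + 6: (b = 1 → (12*b ≤ -16 ∧ (∀r_1. (b + 2*r_1 > 0 → b > r_1 - 8)))) ∧ ((¬(b = 1)) → (∀b_1. (6*b + b_1 > -11 → b_1 > 3*b - 1)))
Answer: WP = (b = 1 → (12*b ≤ -16 ∧ (∀r_1. (b + 2*r_1 > 0 → b > r_1 - 8)))) ∧ ((¬(b = 1)) → (∀b_1. (6*b + b_1 > -11 → b_1 > 3*b - 1)))
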